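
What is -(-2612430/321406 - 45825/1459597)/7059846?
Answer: 318985285055/275994815224914931 ≈ 1.1558e-6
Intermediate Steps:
-(-2612430/321406 - 45825/1459597)/7059846 = -(-2612430*1/321406 - 45825*1/1459597)/7059846 = -(-1306215/160703 - 45825/1459597)/7059846 = -(-1913911710330)/(234561616691*7059846) = -1*(-318985285055/275994815224914931) = 318985285055/275994815224914931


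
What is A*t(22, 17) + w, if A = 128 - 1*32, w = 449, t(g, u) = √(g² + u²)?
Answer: 449 + 96*√773 ≈ 3118.1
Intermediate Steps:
A = 96 (A = 128 - 32 = 96)
A*t(22, 17) + w = 96*√(22² + 17²) + 449 = 96*√(484 + 289) + 449 = 96*√773 + 449 = 449 + 96*√773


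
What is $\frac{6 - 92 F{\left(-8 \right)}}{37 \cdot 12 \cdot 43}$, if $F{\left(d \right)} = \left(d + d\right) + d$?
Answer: $\frac{369}{3182} \approx 0.11596$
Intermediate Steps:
$F{\left(d \right)} = 3 d$ ($F{\left(d \right)} = 2 d + d = 3 d$)
$\frac{6 - 92 F{\left(-8 \right)}}{37 \cdot 12 \cdot 43} = \frac{6 - 92 \cdot 3 \left(-8\right)}{37 \cdot 12 \cdot 43} = \frac{6 - -2208}{444 \cdot 43} = \frac{6 + 2208}{19092} = 2214 \cdot \frac{1}{19092} = \frac{369}{3182}$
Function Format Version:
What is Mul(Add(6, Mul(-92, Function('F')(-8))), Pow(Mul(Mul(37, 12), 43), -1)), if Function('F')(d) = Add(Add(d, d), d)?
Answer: Rational(369, 3182) ≈ 0.11596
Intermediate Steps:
Function('F')(d) = Mul(3, d) (Function('F')(d) = Add(Mul(2, d), d) = Mul(3, d))
Mul(Add(6, Mul(-92, Function('F')(-8))), Pow(Mul(Mul(37, 12), 43), -1)) = Mul(Add(6, Mul(-92, Mul(3, -8))), Pow(Mul(Mul(37, 12), 43), -1)) = Mul(Add(6, Mul(-92, -24)), Pow(Mul(444, 43), -1)) = Mul(Add(6, 2208), Pow(19092, -1)) = Mul(2214, Rational(1, 19092)) = Rational(369, 3182)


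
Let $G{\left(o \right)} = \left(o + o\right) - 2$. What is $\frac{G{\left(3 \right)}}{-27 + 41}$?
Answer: $\frac{2}{7} \approx 0.28571$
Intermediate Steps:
$G{\left(o \right)} = -2 + 2 o$ ($G{\left(o \right)} = 2 o - 2 = -2 + 2 o$)
$\frac{G{\left(3 \right)}}{-27 + 41} = \frac{-2 + 2 \cdot 3}{-27 + 41} = \frac{-2 + 6}{14} = \frac{1}{14} \cdot 4 = \frac{2}{7}$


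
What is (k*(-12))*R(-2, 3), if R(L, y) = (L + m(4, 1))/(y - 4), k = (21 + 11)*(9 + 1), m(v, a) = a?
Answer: -3840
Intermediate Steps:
k = 320 (k = 32*10 = 320)
R(L, y) = (1 + L)/(-4 + y) (R(L, y) = (L + 1)/(y - 4) = (1 + L)/(-4 + y))
(k*(-12))*R(-2, 3) = (320*(-12))*((1 - 2)/(-4 + 3)) = -3840*(-1)/(-1) = -(-3840)*(-1) = -3840*1 = -3840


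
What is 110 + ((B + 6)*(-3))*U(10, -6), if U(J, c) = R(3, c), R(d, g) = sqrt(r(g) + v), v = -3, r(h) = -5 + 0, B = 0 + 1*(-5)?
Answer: 110 - 6*I*sqrt(2) ≈ 110.0 - 8.4853*I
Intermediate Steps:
B = -5 (B = 0 - 5 = -5)
r(h) = -5
R(d, g) = 2*I*sqrt(2) (R(d, g) = sqrt(-5 - 3) = sqrt(-8) = 2*I*sqrt(2))
U(J, c) = 2*I*sqrt(2)
110 + ((B + 6)*(-3))*U(10, -6) = 110 + ((-5 + 6)*(-3))*(2*I*sqrt(2)) = 110 + (1*(-3))*(2*I*sqrt(2)) = 110 - 6*I*sqrt(2)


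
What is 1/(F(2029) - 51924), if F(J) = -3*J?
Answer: -1/58011 ≈ -1.7238e-5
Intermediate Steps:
1/(F(2029) - 51924) = 1/(-3*2029 - 51924) = 1/(-6087 - 51924) = 1/(-58011) = -1/58011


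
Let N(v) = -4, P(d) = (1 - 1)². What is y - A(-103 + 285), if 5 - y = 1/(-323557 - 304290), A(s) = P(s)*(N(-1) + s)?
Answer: 3139236/627847 ≈ 5.0000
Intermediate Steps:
P(d) = 0 (P(d) = 0² = 0)
A(s) = 0 (A(s) = 0*(-4 + s) = 0)
y = 3139236/627847 (y = 5 - 1/(-323557 - 304290) = 5 - 1/(-627847) = 5 - 1*(-1/627847) = 5 + 1/627847 = 3139236/627847 ≈ 5.0000)
y - A(-103 + 285) = 3139236/627847 - 1*0 = 3139236/627847 + 0 = 3139236/627847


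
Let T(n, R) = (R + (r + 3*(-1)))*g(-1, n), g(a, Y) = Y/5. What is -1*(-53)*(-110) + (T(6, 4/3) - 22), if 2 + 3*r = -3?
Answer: -5856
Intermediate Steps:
r = -5/3 (r = -2/3 + (1/3)*(-3) = -2/3 - 1 = -5/3 ≈ -1.6667)
g(a, Y) = Y/5 (g(a, Y) = Y*(1/5) = Y/5)
T(n, R) = n*(-14/3 + R)/5 (T(n, R) = (R + (-5/3 + 3*(-1)))*(n/5) = (R + (-5/3 - 3))*(n/5) = (R - 14/3)*(n/5) = (-14/3 + R)*(n/5) = n*(-14/3 + R)/5)
-1*(-53)*(-110) + (T(6, 4/3) - 22) = -1*(-53)*(-110) + ((1/15)*6*(-14 + 3*(4/3)) - 22) = 53*(-110) + ((1/15)*6*(-14 + 3*(4*(1/3))) - 22) = -5830 + ((1/15)*6*(-14 + 3*(4/3)) - 22) = -5830 + ((1/15)*6*(-14 + 4) - 22) = -5830 + ((1/15)*6*(-10) - 22) = -5830 + (-4 - 22) = -5830 - 26 = -5856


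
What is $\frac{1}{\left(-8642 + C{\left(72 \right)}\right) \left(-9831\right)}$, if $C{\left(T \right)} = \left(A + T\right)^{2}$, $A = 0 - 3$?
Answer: $\frac{1}{38154111} \approx 2.621 \cdot 10^{-8}$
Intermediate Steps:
$A = -3$ ($A = 0 - 3 = -3$)
$C{\left(T \right)} = \left(-3 + T\right)^{2}$
$\frac{1}{\left(-8642 + C{\left(72 \right)}\right) \left(-9831\right)} = \frac{1}{\left(-8642 + \left(-3 + 72\right)^{2}\right) \left(-9831\right)} = \frac{1}{-8642 + 69^{2}} \left(- \frac{1}{9831}\right) = \frac{1}{-8642 + 4761} \left(- \frac{1}{9831}\right) = \frac{1}{-3881} \left(- \frac{1}{9831}\right) = \left(- \frac{1}{3881}\right) \left(- \frac{1}{9831}\right) = \frac{1}{38154111}$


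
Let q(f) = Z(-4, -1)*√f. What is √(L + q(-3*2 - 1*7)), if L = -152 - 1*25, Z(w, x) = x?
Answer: √(-177 - I*√13) ≈ 0.1355 - 13.305*I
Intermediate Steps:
L = -177 (L = -152 - 25 = -177)
q(f) = -√f
√(L + q(-3*2 - 1*7)) = √(-177 - √(-3*2 - 1*7)) = √(-177 - √(-6 - 7)) = √(-177 - √(-13)) = √(-177 - I*√13)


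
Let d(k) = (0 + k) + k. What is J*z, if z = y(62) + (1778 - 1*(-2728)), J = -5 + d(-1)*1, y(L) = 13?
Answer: -31633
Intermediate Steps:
d(k) = 2*k (d(k) = k + k = 2*k)
J = -7 (J = -5 + (2*(-1))*1 = -5 - 2*1 = -5 - 2 = -7)
z = 4519 (z = 13 + (1778 - 1*(-2728)) = 13 + (1778 + 2728) = 13 + 4506 = 4519)
J*z = -7*4519 = -31633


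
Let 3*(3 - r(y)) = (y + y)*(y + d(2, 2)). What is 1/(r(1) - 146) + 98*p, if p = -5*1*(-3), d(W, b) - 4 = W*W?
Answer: 219029/149 ≈ 1470.0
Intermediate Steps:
d(W, b) = 4 + W**2 (d(W, b) = 4 + W*W = 4 + W**2)
p = 15 (p = -5*(-3) = 15)
r(y) = 3 - 2*y*(8 + y)/3 (r(y) = 3 - (y + y)*(y + (4 + 2**2))/3 = 3 - 2*y*(y + (4 + 4))/3 = 3 - 2*y*(y + 8)/3 = 3 - 2*y*(8 + y)/3)
1/(r(1) - 146) + 98*p = 1/((3 - 16/3*1 - 2/3*1**2) - 146) + 98*15 = 1/((3 - 16/3 - 2/3*1) - 146) + 1470 = 1/((3 - 16/3 - 2/3) - 146) + 1470 = 1/(-3 - 146) + 1470 = 1/(-149) + 1470 = -1/149 + 1470 = 219029/149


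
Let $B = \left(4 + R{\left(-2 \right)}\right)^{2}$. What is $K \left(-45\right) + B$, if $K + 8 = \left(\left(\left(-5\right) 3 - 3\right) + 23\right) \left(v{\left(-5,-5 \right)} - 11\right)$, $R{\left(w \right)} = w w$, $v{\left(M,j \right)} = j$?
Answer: $4024$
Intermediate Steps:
$R{\left(w \right)} = w^{2}$
$B = 64$ ($B = \left(4 + \left(-2\right)^{2}\right)^{2} = \left(4 + 4\right)^{2} = 8^{2} = 64$)
$K = -88$ ($K = -8 + \left(\left(\left(-5\right) 3 - 3\right) + 23\right) \left(-5 - 11\right) = -8 + \left(\left(-15 - 3\right) + 23\right) \left(-16\right) = -8 + \left(-18 + 23\right) \left(-16\right) = -8 + 5 \left(-16\right) = -8 - 80 = -88$)
$K \left(-45\right) + B = \left(-88\right) \left(-45\right) + 64 = 3960 + 64 = 4024$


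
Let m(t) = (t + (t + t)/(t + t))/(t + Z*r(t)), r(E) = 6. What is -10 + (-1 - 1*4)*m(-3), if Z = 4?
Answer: -200/21 ≈ -9.5238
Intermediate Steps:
m(t) = (1 + t)/(24 + t) (m(t) = (t + (t + t)/(t + t))/(t + 4*6) = (t + (2*t)/((2*t)))/(t + 24) = (t + (2*t)*(1/(2*t)))/(24 + t) = (t + 1)/(24 + t) = (1 + t)/(24 + t))
-10 + (-1 - 1*4)*m(-3) = -10 + (-1 - 1*4)*((1 - 3)/(24 - 3)) = -10 + (-1 - 4)*(-2/21) = -10 - 5*(-2)/21 = -10 - 5*(-2/21) = -10 + 10/21 = -200/21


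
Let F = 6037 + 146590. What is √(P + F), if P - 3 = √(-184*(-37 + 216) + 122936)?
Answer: √152930 ≈ 391.06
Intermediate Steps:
F = 152627
P = 303 (P = 3 + √(-184*(-37 + 216) + 122936) = 3 + √(-184*179 + 122936) = 3 + √(-32936 + 122936) = 3 + √90000 = 3 + 300 = 303)
√(P + F) = √(303 + 152627) = √152930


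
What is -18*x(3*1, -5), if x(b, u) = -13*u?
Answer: -1170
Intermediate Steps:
-18*x(3*1, -5) = -(-234)*(-5) = -18*65 = -1170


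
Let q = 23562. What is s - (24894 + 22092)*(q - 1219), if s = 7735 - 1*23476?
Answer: -1049823939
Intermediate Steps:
s = -15741 (s = 7735 - 23476 = -15741)
s - (24894 + 22092)*(q - 1219) = -15741 - (24894 + 22092)*(23562 - 1219) = -15741 - 46986*22343 = -15741 - 1*1049808198 = -15741 - 1049808198 = -1049823939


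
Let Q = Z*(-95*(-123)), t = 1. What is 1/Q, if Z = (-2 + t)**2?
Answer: 1/11685 ≈ 8.5580e-5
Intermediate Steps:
Z = 1 (Z = (-2 + 1)**2 = (-1)**2 = 1)
Q = 11685 (Q = 1*(-95*(-123)) = 1*11685 = 11685)
1/Q = 1/11685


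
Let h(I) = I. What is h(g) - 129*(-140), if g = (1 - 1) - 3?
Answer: 18057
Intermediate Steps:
g = -3 (g = 0 - 3 = -3)
h(g) - 129*(-140) = -3 - 129*(-140) = -3 + 18060 = 18057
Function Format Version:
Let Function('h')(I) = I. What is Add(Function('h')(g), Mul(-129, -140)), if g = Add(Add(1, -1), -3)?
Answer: 18057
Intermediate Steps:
g = -3 (g = Add(0, -3) = -3)
Add(Function('h')(g), Mul(-129, -140)) = Add(-3, Mul(-129, -140)) = Add(-3, 18060) = 18057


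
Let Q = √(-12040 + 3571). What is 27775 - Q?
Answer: 27775 - 3*I*√941 ≈ 27775.0 - 92.027*I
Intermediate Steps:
Q = 3*I*√941 (Q = √(-8469) = 3*I*√941 ≈ 92.027*I)
27775 - Q = 27775 - 3*I*√941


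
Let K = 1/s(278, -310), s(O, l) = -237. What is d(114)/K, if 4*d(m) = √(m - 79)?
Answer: -237*√35/4 ≈ -350.53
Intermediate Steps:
d(m) = √(-79 + m)/4 (d(m) = √(m - 79)/4 = √(-79 + m)/4)
K = -1/237 (K = 1/(-237) = -1/237 ≈ -0.0042194)
d(114)/K = (√(-79 + 114)/4)/(-1/237) = (√35/4)*(-237) = -237*√35/4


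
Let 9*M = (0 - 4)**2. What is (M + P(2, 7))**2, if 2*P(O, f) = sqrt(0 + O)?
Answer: 593/162 + 16*sqrt(2)/9 ≈ 6.1747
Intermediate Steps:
M = 16/9 (M = (0 - 4)**2/9 = (1/9)*(-4)**2 = (1/9)*16 = 16/9 ≈ 1.7778)
P(O, f) = sqrt(O)/2 (P(O, f) = sqrt(0 + O)/2 = sqrt(O)/2)
(M + P(2, 7))**2 = (16/9 + sqrt(2)/2)**2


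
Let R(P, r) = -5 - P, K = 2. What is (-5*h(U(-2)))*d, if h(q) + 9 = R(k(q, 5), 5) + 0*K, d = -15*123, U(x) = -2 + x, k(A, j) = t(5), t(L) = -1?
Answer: -119925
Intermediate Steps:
k(A, j) = -1
d = -1845
h(q) = -13 (h(q) = -9 + ((-5 - 1*(-1)) + 0*2) = -9 + ((-5 + 1) + 0) = -9 + (-4 + 0) = -9 - 4 = -13)
(-5*h(U(-2)))*d = -5*(-13)*(-1845) = 65*(-1845) = -119925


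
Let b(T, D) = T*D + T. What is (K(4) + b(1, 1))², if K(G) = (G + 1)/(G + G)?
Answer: 441/64 ≈ 6.8906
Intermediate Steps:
K(G) = (1 + G)/(2*G) (K(G) = (1 + G)/((2*G)) = (1 + G)*(1/(2*G)) = (1 + G)/(2*G))
b(T, D) = T + D*T (b(T, D) = D*T + T = T + D*T)
(K(4) + b(1, 1))² = ((½)*(1 + 4)/4 + 1*(1 + 1))² = ((½)*(¼)*5 + 1*2)² = (5/8 + 2)² = (21/8)² = 441/64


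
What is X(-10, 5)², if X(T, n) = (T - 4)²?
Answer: 38416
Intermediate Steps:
X(T, n) = (-4 + T)²
X(-10, 5)² = ((-4 - 10)²)² = ((-14)²)² = 196² = 38416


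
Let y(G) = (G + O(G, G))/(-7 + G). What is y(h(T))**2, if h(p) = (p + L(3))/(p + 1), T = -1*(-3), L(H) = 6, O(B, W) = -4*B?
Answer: 729/361 ≈ 2.0194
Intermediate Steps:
T = 3
h(p) = (6 + p)/(1 + p) (h(p) = (p + 6)/(p + 1) = (6 + p)/(1 + p))
y(G) = -3*G/(-7 + G) (y(G) = (G - 4*G)/(-7 + G) = (-3*G)/(-7 + G) = -3*G/(-7 + G))
y(h(T))**2 = (-3*(6 + 3)/(1 + 3)/(-7 + (6 + 3)/(1 + 3)))**2 = (-3*9/4/(-7 + 9/4))**2 = (-3*9/4/(-19/4))**2 = (-3*9/4*(-4/19))**2 = (27/19)**2 = 729/361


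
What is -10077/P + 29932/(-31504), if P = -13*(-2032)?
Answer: -69259345/52013104 ≈ -1.3316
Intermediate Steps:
P = 26416
-10077/P + 29932/(-31504) = -10077/26416 + 29932/(-31504) = -10077*1/26416 + 29932*(-1/31504) = -10077/26416 - 7483/7876 = -69259345/52013104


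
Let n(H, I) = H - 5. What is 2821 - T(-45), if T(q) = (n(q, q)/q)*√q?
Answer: 2821 - 10*I*√5/3 ≈ 2821.0 - 7.4536*I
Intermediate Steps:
n(H, I) = -5 + H
T(q) = (-5 + q)/√q (T(q) = ((-5 + q)/q)*√q = (-5 + q)/√q)
2821 - T(-45) = 2821 - (-5 - 45)/√(-45) = 2821 - (-I*√5/15)*(-50) = 2821 - 10*I*√5/3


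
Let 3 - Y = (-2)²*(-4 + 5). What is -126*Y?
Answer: 126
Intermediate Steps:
Y = -1 (Y = 3 - (-2)²*(-4 + 5) = 3 - 4 = -1)
-126*Y = -126*(-1) = 126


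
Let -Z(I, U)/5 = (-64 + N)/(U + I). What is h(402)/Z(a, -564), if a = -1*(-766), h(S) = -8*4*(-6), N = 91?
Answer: -12928/45 ≈ -287.29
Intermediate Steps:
h(S) = 192 (h(S) = -32*(-6) = 192)
a = 766
Z(I, U) = -135/(I + U) (Z(I, U) = -5*(-64 + 91)/(U + I) = -135/(I + U))
h(402)/Z(a, -564) = 192/((-135/(766 - 564))) = 192/((-135/202)) = 192/((-135*1/202)) = 192/(-135/202) = 192*(-202/135) = -12928/45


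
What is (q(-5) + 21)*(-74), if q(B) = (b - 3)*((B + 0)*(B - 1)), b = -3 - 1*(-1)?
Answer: 9546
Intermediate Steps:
b = -2 (b = -3 + 1 = -2)
q(B) = -5*B*(-1 + B) (q(B) = (-2 - 3)*((B + 0)*(B - 1)) = -5*B*(-1 + B))
(q(-5) + 21)*(-74) = (5*(-5)*(1 - 1*(-5)) + 21)*(-74) = (5*(-5)*(1 + 5) + 21)*(-74) = (5*(-5)*6 + 21)*(-74) = (-150 + 21)*(-74) = -129*(-74) = 9546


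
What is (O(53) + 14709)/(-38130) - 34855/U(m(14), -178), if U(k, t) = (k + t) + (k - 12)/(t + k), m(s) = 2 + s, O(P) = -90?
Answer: 17909808899/83403020 ≈ 214.74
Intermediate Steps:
U(k, t) = k + t + (-12 + k)/(k + t) (U(k, t) = (k + t) + (-12 + k)/(k + t) = k + t + (-12 + k)/(k + t))
(O(53) + 14709)/(-38130) - 34855/U(m(14), -178) = (-90 + 14709)/(-38130) - 34855*((2 + 14) - 178)/(-12 + (2 + 14) + (2 + 14)² + (-178)² + 2*(2 + 14)*(-178)) = 14619*(-1/38130) - 34855*(16 - 178)/(-12 + 16 + 16² + 31684 + 2*16*(-178)) = -4873/12710 - 34855*(-162/(-12 + 16 + 256 + 31684 - 5696)) = -4873/12710 - 34855/((-1/162*26248)) = -4873/12710 - 34855/(-13124/81) = -4873/12710 - 34855*(-81/13124) = -4873/12710 + 2823255/13124 = 17909808899/83403020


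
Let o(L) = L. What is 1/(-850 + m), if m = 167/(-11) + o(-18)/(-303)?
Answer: -1111/961151 ≈ -0.0011559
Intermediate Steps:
m = -16801/1111 (m = 167/(-11) - 18/(-303) = 167*(-1/11) - 18*(-1/303) = -167/11 + 6/101 = -16801/1111 ≈ -15.122)
1/(-850 + m) = 1/(-850 - 16801/1111) = 1/(-961151/1111) = -1111/961151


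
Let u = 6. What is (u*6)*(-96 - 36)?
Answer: -4752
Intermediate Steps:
(u*6)*(-96 - 36) = (6*6)*(-96 - 36) = 36*(-132) = -4752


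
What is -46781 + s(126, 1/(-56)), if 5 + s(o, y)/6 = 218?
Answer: -45503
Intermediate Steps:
s(o, y) = 1278 (s(o, y) = -30 + 6*218 = -30 + 1308 = 1278)
-46781 + s(126, 1/(-56)) = -46781 + 1278 = -45503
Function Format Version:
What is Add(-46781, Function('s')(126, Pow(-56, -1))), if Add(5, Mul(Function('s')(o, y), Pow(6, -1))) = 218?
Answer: -45503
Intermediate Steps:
Function('s')(o, y) = 1278 (Function('s')(o, y) = Add(-30, Mul(6, 218)) = Add(-30, 1308) = 1278)
Add(-46781, Function('s')(126, Pow(-56, -1))) = Add(-46781, 1278) = -45503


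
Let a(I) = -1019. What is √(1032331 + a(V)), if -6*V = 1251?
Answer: 4*√64457 ≈ 1015.5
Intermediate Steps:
V = -417/2 (V = -⅙*1251 = -417/2 ≈ -208.50)
√(1032331 + a(V)) = √(1032331 - 1019) = √1031312 = 4*√64457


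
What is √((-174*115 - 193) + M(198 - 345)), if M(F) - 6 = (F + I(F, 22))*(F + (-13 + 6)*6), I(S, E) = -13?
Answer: 11*√83 ≈ 100.21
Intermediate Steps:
M(F) = 6 + (-42 + F)*(-13 + F) (M(F) = 6 + (F - 13)*(F + (-13 + 6)*6) = 6 + (-13 + F)*(F - 7*6) = 6 + (-13 + F)*(F - 42) = 6 + (-13 + F)*(-42 + F) = 6 + (-42 + F)*(-13 + F))
√((-174*115 - 193) + M(198 - 345)) = √((-174*115 - 193) + (552 + (198 - 345)² - 55*(198 - 345))) = √((-20010 - 193) + (552 + (-147)² - 55*(-147))) = √(-20203 + (552 + 21609 + 8085)) = √(-20203 + 30246) = √10043 = 11*√83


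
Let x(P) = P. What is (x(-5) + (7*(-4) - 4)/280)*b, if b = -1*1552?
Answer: 277808/35 ≈ 7937.4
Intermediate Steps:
b = -1552
(x(-5) + (7*(-4) - 4)/280)*b = (-5 + (7*(-4) - 4)/280)*(-1552) = (-5 + (-28 - 4)*(1/280))*(-1552) = (-5 - 32*1/280)*(-1552) = (-5 - 4/35)*(-1552) = -179/35*(-1552) = 277808/35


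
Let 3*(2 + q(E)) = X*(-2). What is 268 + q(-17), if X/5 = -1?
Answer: 808/3 ≈ 269.33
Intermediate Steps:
X = -5 (X = 5*(-1) = -5)
q(E) = 4/3 (q(E) = -2 + (-5*(-2))/3 = -2 + (⅓)*10 = -2 + 10/3 = 4/3)
268 + q(-17) = 268 + 4/3 = 808/3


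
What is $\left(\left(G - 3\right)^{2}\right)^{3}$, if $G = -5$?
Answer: $262144$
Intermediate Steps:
$\left(\left(G - 3\right)^{2}\right)^{3} = \left(\left(-5 - 3\right)^{2}\right)^{3} = \left(\left(-8\right)^{2}\right)^{3} = 64^{3} = 262144$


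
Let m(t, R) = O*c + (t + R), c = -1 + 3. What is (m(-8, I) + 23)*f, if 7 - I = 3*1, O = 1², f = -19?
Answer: -399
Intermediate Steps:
O = 1
c = 2
I = 4 (I = 7 - 3 = 4)
m(t, R) = 2 + R + t (m(t, R) = 1*2 + (t + R) = 2 + (R + t) = 2 + R + t)
(m(-8, I) + 23)*f = ((2 + 4 - 8) + 23)*(-19) = (-2 + 23)*(-19) = 21*(-19) = -399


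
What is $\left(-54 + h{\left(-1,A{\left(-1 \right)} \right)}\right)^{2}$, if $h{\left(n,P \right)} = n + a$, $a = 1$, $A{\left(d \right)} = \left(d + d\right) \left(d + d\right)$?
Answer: $2916$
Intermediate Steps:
$A{\left(d \right)} = 4 d^{2}$ ($A{\left(d \right)} = 2 d 2 d = 4 d^{2}$)
$h{\left(n,P \right)} = 1 + n$ ($h{\left(n,P \right)} = n + 1 = 1 + n$)
$\left(-54 + h{\left(-1,A{\left(-1 \right)} \right)}\right)^{2} = \left(-54 + \left(1 - 1\right)\right)^{2} = \left(-54 + 0\right)^{2} = \left(-54\right)^{2} = 2916$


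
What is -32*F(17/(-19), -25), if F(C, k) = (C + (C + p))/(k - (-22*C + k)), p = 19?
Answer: 5232/187 ≈ 27.979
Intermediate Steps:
F(C, k) = (19 + 2*C)/(22*C) (F(C, k) = (C + (C + 19))/(k - (-22*C + k)) = (C + (19 + C))/(k - (k - 22*C)) = (19 + 2*C)/(k + (-k + 22*C)) = (19 + 2*C)/((22*C)) = (19 + 2*C)*(1/(22*C)) = (19 + 2*C)/(22*C))
-32*F(17/(-19), -25) = -16*(19 + 2*(17/(-19)))/(11*(17/(-19))) = -16*(19 + 2*(17*(-1/19)))/(11*(17*(-1/19))) = -16*(19 + 2*(-17/19))/(11*(-17/19)) = -16*(-19)*(19 - 34/19)/(11*17) = -16*(-19)*327/(11*17*19) = -32*(-327/374) = 5232/187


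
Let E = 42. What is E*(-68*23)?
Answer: -65688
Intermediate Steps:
E*(-68*23) = 42*(-68*23) = 42*(-1564) = -65688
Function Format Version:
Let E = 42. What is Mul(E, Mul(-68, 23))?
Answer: -65688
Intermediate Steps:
Mul(E, Mul(-68, 23)) = Mul(42, Mul(-68, 23)) = Mul(42, -1564) = -65688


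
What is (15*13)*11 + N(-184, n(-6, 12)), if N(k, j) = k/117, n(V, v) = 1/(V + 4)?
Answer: 250781/117 ≈ 2143.4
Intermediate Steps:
n(V, v) = 1/(4 + V)
N(k, j) = k/117 (N(k, j) = k*(1/117) = k/117)
(15*13)*11 + N(-184, n(-6, 12)) = (15*13)*11 + (1/117)*(-184) = 195*11 - 184/117 = 2145 - 184/117 = 250781/117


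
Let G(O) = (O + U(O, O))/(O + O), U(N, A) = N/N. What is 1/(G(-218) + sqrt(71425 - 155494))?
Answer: 94612/15981227713 - 570288*I*sqrt(9341)/15981227713 ≈ 5.9202e-6 - 0.0034489*I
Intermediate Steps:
U(N, A) = 1
G(O) = (1 + O)/(2*O) (G(O) = (O + 1)/(O + O) = (1 + O)/((2*O)) = (1 + O)*(1/(2*O)) = (1 + O)/(2*O))
1/(G(-218) + sqrt(71425 - 155494)) = 1/((1/2)*(1 - 218)/(-218) + sqrt(71425 - 155494)) = 1/((1/2)*(-1/218)*(-217) + sqrt(-84069)) = 1/(217/436 + 3*I*sqrt(9341))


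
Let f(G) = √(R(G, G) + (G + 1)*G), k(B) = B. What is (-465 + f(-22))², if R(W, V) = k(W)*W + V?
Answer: 217149 - 1860*√231 ≈ 1.8888e+5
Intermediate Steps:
R(W, V) = V + W² (R(W, V) = W*W + V = W² + V = V + W²)
f(G) = √(G + G² + G*(1 + G)) (f(G) = √((G + G²) + (G + 1)*G) = √((G + G²) + (1 + G)*G) = √((G + G²) + G*(1 + G)) = √(G + G² + G*(1 + G)))
(-465 + f(-22))² = (-465 + √2*√(-22*(1 - 22)))² = (-465 + √2*√(-22*(-21)))² = (-465 + √2*√462)² = (-465 + 2*√231)²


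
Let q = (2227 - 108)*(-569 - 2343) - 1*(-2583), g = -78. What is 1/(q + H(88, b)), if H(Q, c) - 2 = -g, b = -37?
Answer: -1/6167865 ≈ -1.6213e-7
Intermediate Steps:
H(Q, c) = 80 (H(Q, c) = 2 - 1*(-78) = 2 + 78 = 80)
q = -6167945 (q = 2119*(-2912) + 2583 = -6170528 + 2583 = -6167945)
1/(q + H(88, b)) = 1/(-6167945 + 80) = 1/(-6167865) = -1/6167865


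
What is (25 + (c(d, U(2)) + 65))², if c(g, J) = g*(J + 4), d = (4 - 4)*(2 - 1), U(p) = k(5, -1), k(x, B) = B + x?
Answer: 8100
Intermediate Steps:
U(p) = 4 (U(p) = -1 + 5 = 4)
d = 0 (d = 0*1 = 0)
c(g, J) = g*(4 + J)
(25 + (c(d, U(2)) + 65))² = (25 + (0*(4 + 4) + 65))² = (25 + (0*8 + 65))² = (25 + (0 + 65))² = (25 + 65)² = 90² = 8100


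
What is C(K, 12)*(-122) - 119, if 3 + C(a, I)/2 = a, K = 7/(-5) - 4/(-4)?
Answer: 3553/5 ≈ 710.60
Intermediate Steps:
K = -2/5 (K = 7*(-1/5) - 4*(-1/4) = -7/5 + 1 = -2/5 ≈ -0.40000)
C(a, I) = -6 + 2*a
C(K, 12)*(-122) - 119 = (-6 + 2*(-2/5))*(-122) - 119 = (-6 - 4/5)*(-122) - 119 = -34/5*(-122) - 119 = 4148/5 - 119 = 3553/5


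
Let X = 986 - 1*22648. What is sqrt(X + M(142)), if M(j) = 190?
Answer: 4*I*sqrt(1342) ≈ 146.53*I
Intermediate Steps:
X = -21662 (X = 986 - 22648 = -21662)
sqrt(X + M(142)) = sqrt(-21662 + 190) = sqrt(-21472) = 4*I*sqrt(1342)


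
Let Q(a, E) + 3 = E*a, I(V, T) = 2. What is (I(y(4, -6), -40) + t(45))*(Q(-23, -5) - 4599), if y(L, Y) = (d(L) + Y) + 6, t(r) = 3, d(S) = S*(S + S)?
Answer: -22435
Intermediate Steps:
d(S) = 2*S**2 (d(S) = S*(2*S) = 2*S**2)
y(L, Y) = 6 + Y + 2*L**2 (y(L, Y) = (2*L**2 + Y) + 6 = (Y + 2*L**2) + 6 = 6 + Y + 2*L**2)
Q(a, E) = -3 + E*a
(I(y(4, -6), -40) + t(45))*(Q(-23, -5) - 4599) = (2 + 3)*((-3 - 5*(-23)) - 4599) = 5*((-3 + 115) - 4599) = 5*(112 - 4599) = 5*(-4487) = -22435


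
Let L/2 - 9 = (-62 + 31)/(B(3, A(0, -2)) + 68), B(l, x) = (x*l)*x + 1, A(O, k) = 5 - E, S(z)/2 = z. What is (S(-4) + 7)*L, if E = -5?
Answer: -6580/369 ≈ -17.832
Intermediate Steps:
S(z) = 2*z
A(O, k) = 10 (A(O, k) = 5 - 1*(-5) = 5 + 5 = 10)
B(l, x) = 1 + l*x² (B(l, x) = (l*x)*x + 1 = l*x² + 1 = 1 + l*x²)
L = 6580/369 (L = 18 + 2*((-62 + 31)/((1 + 3*10²) + 68)) = 18 + 2*(-31/((1 + 3*100) + 68)) = 18 + 2*(-31/((1 + 300) + 68)) = 18 + 2*(-31/(301 + 68)) = 18 + 2*(-31/369) = 18 - 62/369 = 6580/369 ≈ 17.832)
(S(-4) + 7)*L = (2*(-4) + 7)*(6580/369) = (-8 + 7)*(6580/369) = -1*6580/369 = -6580/369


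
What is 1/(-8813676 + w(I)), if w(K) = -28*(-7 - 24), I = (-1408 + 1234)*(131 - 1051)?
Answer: -1/8812808 ≈ -1.1347e-7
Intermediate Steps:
I = 160080 (I = -174*(-920) = 160080)
w(K) = 868 (w(K) = -28*(-31) = 868)
1/(-8813676 + w(I)) = 1/(-8813676 + 868) = 1/(-8812808) = -1/8812808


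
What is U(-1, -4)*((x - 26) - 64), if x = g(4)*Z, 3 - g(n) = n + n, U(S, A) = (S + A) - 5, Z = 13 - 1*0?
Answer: 1550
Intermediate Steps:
Z = 13 (Z = 13 + 0 = 13)
U(S, A) = -5 + A + S (U(S, A) = (A + S) - 5 = -5 + A + S)
g(n) = 3 - 2*n (g(n) = 3 - (n + n) = 3 - 2*n)
x = -65 (x = (3 - 2*4)*13 = (3 - 8)*13 = -5*13 = -65)
U(-1, -4)*((x - 26) - 64) = (-5 - 4 - 1)*((-65 - 26) - 64) = -10*(-91 - 64) = -10*(-155) = 1550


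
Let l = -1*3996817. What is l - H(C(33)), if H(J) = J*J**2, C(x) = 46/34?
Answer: -19636374088/4913 ≈ -3.9968e+6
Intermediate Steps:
C(x) = 23/17 (C(x) = 46*(1/34) = 23/17)
H(J) = J**3
l = -3996817
l - H(C(33)) = -3996817 - (23/17)**3 = -3996817 - 1*12167/4913 = -3996817 - 12167/4913 = -19636374088/4913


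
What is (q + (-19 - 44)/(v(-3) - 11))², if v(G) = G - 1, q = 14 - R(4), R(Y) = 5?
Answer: 4356/25 ≈ 174.24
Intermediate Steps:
q = 9 (q = 14 - 1*5 = 14 - 5 = 9)
v(G) = -1 + G
(q + (-19 - 44)/(v(-3) - 11))² = (9 + (-19 - 44)/((-1 - 3) - 11))² = (9 - 63/(-4 - 11))² = (9 - 63/(-15))² = (9 - 63*(-1/15))² = (9 + 21/5)² = (66/5)² = 4356/25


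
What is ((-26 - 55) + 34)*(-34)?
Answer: 1598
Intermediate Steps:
((-26 - 55) + 34)*(-34) = (-81 + 34)*(-34) = -47*(-34) = 1598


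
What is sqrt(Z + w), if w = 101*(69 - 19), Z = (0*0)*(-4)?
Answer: 5*sqrt(202) ≈ 71.063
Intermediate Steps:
Z = 0 (Z = 0*(-4) = 0)
w = 5050 (w = 101*50 = 5050)
sqrt(Z + w) = sqrt(0 + 5050) = sqrt(5050) = 5*sqrt(202)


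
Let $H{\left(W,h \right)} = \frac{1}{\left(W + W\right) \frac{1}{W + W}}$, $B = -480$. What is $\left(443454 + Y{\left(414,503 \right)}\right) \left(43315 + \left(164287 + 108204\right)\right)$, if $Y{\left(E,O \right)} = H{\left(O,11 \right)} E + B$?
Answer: $140024590728$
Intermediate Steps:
$H{\left(W,h \right)} = 1$ ($H{\left(W,h \right)} = \frac{1}{2 W \frac{1}{2 W}} = 1^{-1} = 1$)
$Y{\left(E,O \right)} = -480 + E$ ($Y{\left(E,O \right)} = 1 E - 480 = E - 480 = -480 + E$)
$\left(443454 + Y{\left(414,503 \right)}\right) \left(43315 + \left(164287 + 108204\right)\right) = \left(443454 + \left(-480 + 414\right)\right) \left(43315 + \left(164287 + 108204\right)\right) = \left(443454 - 66\right) \left(43315 + 272491\right) = 443388 \cdot 315806 = 140024590728$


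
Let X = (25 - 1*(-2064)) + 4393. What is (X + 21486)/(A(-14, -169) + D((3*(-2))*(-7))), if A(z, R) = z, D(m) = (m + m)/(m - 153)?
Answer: -517408/273 ≈ -1895.3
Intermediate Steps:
D(m) = 2*m/(-153 + m) (D(m) = (2*m)/(-153 + m) = 2*m/(-153 + m))
X = 6482 (X = (25 + 2064) + 4393 = 2089 + 4393 = 6482)
(X + 21486)/(A(-14, -169) + D((3*(-2))*(-7))) = (6482 + 21486)/(-14 + 2*((3*(-2))*(-7))/(-153 + (3*(-2))*(-7))) = 27968/(-14 + 2*(-6*(-7))/(-153 - 6*(-7))) = 27968/(-14 + 2*42/(-153 + 42)) = 27968/(-14 + 2*42/(-111)) = 27968/(-14 + 2*42*(-1/111)) = 27968/(-14 - 28/37) = 27968/(-546/37) = 27968*(-37/546) = -517408/273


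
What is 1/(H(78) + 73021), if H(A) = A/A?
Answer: 1/73022 ≈ 1.3695e-5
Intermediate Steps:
H(A) = 1
1/(H(78) + 73021) = 1/(1 + 73021) = 1/73022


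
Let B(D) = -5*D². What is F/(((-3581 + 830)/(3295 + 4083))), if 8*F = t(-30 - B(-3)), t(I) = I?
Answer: -2635/524 ≈ -5.0286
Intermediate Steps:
F = 15/8 (F = (-30 - (-5)*(-3)²)/8 = (-30 - (-5)*9)/8 = (-30 - 1*(-45))/8 = (-30 + 45)/8 = (⅛)*15 = 15/8 ≈ 1.8750)
F/(((-3581 + 830)/(3295 + 4083))) = 15/(8*(((-3581 + 830)/(3295 + 4083)))) = 15/(8*((-2751/7378))) = 15/(8*((-2751*1/7378))) = 15/(8*(-393/1054)) = (15/8)*(-1054/393) = -2635/524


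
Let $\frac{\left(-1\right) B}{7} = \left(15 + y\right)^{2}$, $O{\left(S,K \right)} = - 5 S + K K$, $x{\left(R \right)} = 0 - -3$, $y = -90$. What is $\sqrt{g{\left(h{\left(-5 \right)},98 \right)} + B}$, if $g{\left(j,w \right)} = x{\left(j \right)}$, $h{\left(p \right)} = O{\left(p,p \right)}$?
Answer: $2 i \sqrt{9843} \approx 198.42 i$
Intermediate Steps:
$x{\left(R \right)} = 3$ ($x{\left(R \right)} = 0 + 3 = 3$)
$O{\left(S,K \right)} = K^{2} - 5 S$ ($O{\left(S,K \right)} = - 5 S + K^{2} = K^{2} - 5 S$)
$h{\left(p \right)} = p^{2} - 5 p$
$g{\left(j,w \right)} = 3$
$B = -39375$ ($B = - 7 \left(15 - 90\right)^{2} = - 7 \left(-75\right)^{2} = \left(-7\right) 5625 = -39375$)
$\sqrt{g{\left(h{\left(-5 \right)},98 \right)} + B} = \sqrt{3 - 39375} = \sqrt{-39372} = 2 i \sqrt{9843}$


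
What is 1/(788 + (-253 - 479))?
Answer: 1/56 ≈ 0.017857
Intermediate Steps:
1/(788 + (-253 - 479)) = 1/(788 - 732) = 1/56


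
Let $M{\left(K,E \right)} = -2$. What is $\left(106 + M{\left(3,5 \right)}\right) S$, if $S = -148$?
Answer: $-15392$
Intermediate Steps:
$\left(106 + M{\left(3,5 \right)}\right) S = \left(106 - 2\right) \left(-148\right) = 104 \left(-148\right) = -15392$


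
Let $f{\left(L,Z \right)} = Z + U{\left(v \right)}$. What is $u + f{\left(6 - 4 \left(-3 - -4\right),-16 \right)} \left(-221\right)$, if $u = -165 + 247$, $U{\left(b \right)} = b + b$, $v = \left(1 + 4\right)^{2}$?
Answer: $-7432$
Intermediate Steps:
$v = 25$ ($v = 5^{2} = 25$)
$U{\left(b \right)} = 2 b$
$u = 82$
$f{\left(L,Z \right)} = 50 + Z$ ($f{\left(L,Z \right)} = Z + 2 \cdot 25 = Z + 50 = 50 + Z$)
$u + f{\left(6 - 4 \left(-3 - -4\right),-16 \right)} \left(-221\right) = 82 + \left(50 - 16\right) \left(-221\right) = 82 + 34 \left(-221\right) = 82 - 7514 = -7432$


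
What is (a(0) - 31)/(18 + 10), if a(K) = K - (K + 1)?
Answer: -8/7 ≈ -1.1429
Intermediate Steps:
a(K) = -1 (a(K) = K - (1 + K) = K + (-1 - K) = -1)
(a(0) - 31)/(18 + 10) = (-1 - 31)/(18 + 10) = -32/28 = -32*1/28 = -8/7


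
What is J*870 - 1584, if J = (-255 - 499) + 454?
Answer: -262584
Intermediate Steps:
J = -300 (J = -754 + 454 = -300)
J*870 - 1584 = -300*870 - 1584 = -261000 - 1584 = -262584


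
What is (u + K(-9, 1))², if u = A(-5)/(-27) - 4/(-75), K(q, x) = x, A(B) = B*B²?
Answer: 14714896/455625 ≈ 32.296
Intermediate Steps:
A(B) = B³
u = 3161/675 (u = (-5)³/(-27) - 4/(-75) = -125*(-1/27) - 4*(-1/75) = 125/27 + 4/75 = 3161/675 ≈ 4.6830)
(u + K(-9, 1))² = (3161/675 + 1)² = (3836/675)² = 14714896/455625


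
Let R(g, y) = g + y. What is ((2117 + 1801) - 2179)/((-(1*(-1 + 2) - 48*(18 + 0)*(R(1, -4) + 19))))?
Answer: 1739/13823 ≈ 0.12580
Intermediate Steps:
((2117 + 1801) - 2179)/((-(1*(-1 + 2) - 48*(18 + 0)*(R(1, -4) + 19)))) = ((2117 + 1801) - 2179)/((-(1*(-1 + 2) - 48*(18 + 0)*((1 - 4) + 19)))) = (3918 - 2179)/((-(1*1 - 864*(-3 + 19)))) = 1739/((-(1 - 864*16))) = 1739/((-(1 - 48*288))) = 1739/((-(1 - 13824))) = 1739/((-1*(-13823))) = 1739/13823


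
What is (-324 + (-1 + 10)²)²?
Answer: 59049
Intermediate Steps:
(-324 + (-1 + 10)²)² = (-324 + 9²)² = (-324 + 81)² = (-243)² = 59049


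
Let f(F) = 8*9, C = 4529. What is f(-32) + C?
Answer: 4601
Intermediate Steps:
f(F) = 72
f(-32) + C = 72 + 4529 = 4601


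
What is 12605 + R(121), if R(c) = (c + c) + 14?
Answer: 12861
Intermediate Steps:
R(c) = 14 + 2*c (R(c) = 2*c + 14 = 14 + 2*c)
12605 + R(121) = 12605 + (14 + 2*121) = 12605 + (14 + 242) = 12605 + 256 = 12861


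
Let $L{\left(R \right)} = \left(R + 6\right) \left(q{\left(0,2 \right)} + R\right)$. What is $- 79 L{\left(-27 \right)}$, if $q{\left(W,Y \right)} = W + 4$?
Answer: $-38157$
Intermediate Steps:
$q{\left(W,Y \right)} = 4 + W$
$L{\left(R \right)} = \left(4 + R\right) \left(6 + R\right)$ ($L{\left(R \right)} = \left(R + 6\right) \left(\left(4 + 0\right) + R\right) = \left(6 + R\right) \left(4 + R\right) = \left(4 + R\right) \left(6 + R\right)$)
$- 79 L{\left(-27 \right)} = - 79 \left(24 + \left(-27\right)^{2} + 10 \left(-27\right)\right) = - 79 \left(24 + 729 - 270\right) = \left(-79\right) 483 = -38157$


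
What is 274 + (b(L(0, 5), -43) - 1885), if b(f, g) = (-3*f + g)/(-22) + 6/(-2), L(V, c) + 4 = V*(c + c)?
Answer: -35477/22 ≈ -1612.6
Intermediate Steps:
L(V, c) = -4 + 2*V*c (L(V, c) = -4 + V*(c + c) = -4 + V*(2*c) = -4 + 2*V*c)
b(f, g) = -3 - g/22 + 3*f/22 (b(f, g) = (g - 3*f)*(-1/22) + 6*(-1/2) = (-g/22 + 3*f/22) - 3 = -3 - g/22 + 3*f/22)
274 + (b(L(0, 5), -43) - 1885) = 274 + ((-3 - 1/22*(-43) + 3*(-4 + 2*0*5)/22) - 1885) = 274 + ((-3 + 43/22 + 3*(-4 + 0)/22) - 1885) = 274 + ((-3 + 43/22 + (3/22)*(-4)) - 1885) = 274 + ((-3 + 43/22 - 6/11) - 1885) = 274 + (-35/22 - 1885) = 274 - 41505/22 = -35477/22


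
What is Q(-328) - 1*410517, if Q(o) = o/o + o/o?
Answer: -410515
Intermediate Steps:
Q(o) = 2 (Q(o) = 1 + 1 = 2)
Q(-328) - 1*410517 = 2 - 1*410517 = 2 - 410517 = -410515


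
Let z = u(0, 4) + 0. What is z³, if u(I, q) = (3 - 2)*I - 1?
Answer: -1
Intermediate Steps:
u(I, q) = -1 + I (u(I, q) = 1*I - 1 = I - 1 = -1 + I)
z = -1 (z = (-1 + 0) + 0 = -1 + 0 = -1)
z³ = (-1)³ = -1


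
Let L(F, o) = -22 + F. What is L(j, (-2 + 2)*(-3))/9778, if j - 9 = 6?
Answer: -7/9778 ≈ -0.00071589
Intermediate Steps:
j = 15 (j = 9 + 6 = 15)
L(j, (-2 + 2)*(-3))/9778 = (-22 + 15)/9778 = -7*1/9778 = -7/9778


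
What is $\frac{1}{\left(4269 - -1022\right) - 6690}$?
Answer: $- \frac{1}{1399} \approx -0.0007148$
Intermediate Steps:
$\frac{1}{\left(4269 - -1022\right) - 6690} = \frac{1}{\left(4269 + 1022\right) - 6690} = \frac{1}{5291 - 6690} = \frac{1}{-1399} = - \frac{1}{1399}$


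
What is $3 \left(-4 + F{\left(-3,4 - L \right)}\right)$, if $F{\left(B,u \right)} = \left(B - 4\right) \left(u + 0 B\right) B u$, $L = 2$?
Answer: $240$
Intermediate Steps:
$F{\left(B,u \right)} = B u^{2} \left(-4 + B\right)$ ($F{\left(B,u \right)} = \left(-4 + B\right) \left(u + 0\right) B u = \left(-4 + B\right) u B u = u \left(-4 + B\right) B u = B u \left(-4 + B\right) u = B u^{2} \left(-4 + B\right)$)
$3 \left(-4 + F{\left(-3,4 - L \right)}\right) = 3 \left(-4 - 3 \left(4 - 2\right)^{2} \left(-4 - 3\right)\right) = 3 \left(-4 - 3 \left(4 - 2\right)^{2} \left(-7\right)\right) = 3 \left(-4 - 3 \cdot 2^{2} \left(-7\right)\right) = 3 \left(-4 - 12 \left(-7\right)\right) = 3 \left(-4 + 84\right) = 3 \cdot 80 = 240$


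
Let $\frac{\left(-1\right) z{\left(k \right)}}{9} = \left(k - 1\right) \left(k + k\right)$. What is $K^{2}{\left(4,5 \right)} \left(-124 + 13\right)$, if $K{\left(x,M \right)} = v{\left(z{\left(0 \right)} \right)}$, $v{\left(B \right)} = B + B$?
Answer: $0$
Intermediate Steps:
$z{\left(k \right)} = - 18 k \left(-1 + k\right)$ ($z{\left(k \right)} = - 9 \left(k - 1\right) \left(k + k\right) = - 9 \left(-1 + k\right) 2 k = - 9 \cdot 2 k \left(-1 + k\right) = - 18 k \left(-1 + k\right)$)
$v{\left(B \right)} = 2 B$
$K{\left(x,M \right)} = 0$ ($K{\left(x,M \right)} = 2 \cdot 18 \cdot 0 \left(1 - 0\right) = 2 \cdot 18 \cdot 0 \left(1 + 0\right) = 2 \cdot 18 \cdot 0 \cdot 1 = 2 \cdot 0 = 0$)
$K^{2}{\left(4,5 \right)} \left(-124 + 13\right) = 0^{2} \left(-124 + 13\right) = 0 \left(-111\right) = 0$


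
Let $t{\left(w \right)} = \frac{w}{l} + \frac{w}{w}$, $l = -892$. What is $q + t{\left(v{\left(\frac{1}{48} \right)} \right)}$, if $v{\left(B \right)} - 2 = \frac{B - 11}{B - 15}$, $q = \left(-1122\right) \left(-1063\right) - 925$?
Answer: $\frac{764334173211}{641348} \approx 1.1918 \cdot 10^{6}$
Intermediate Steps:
$q = 1191761$ ($q = 1192686 - 925 = 1191761$)
$v{\left(B \right)} = 2 + \frac{-11 + B}{-15 + B}$ ($v{\left(B \right)} = 2 + \frac{B - 11}{B - 15} = 2 + \frac{-11 + B}{-15 + B}$)
$t{\left(w \right)} = 1 - \frac{w}{892}$ ($t{\left(w \right)} = \frac{w}{-892} + \frac{w}{w} = w \left(- \frac{1}{892}\right) + 1 = - \frac{w}{892} + 1 = 1 - \frac{w}{892}$)
$q + t{\left(v{\left(\frac{1}{48} \right)} \right)} = 1191761 + \left(1 - \frac{\frac{1}{-15 + \frac{1}{48}} \left(-41 + \frac{3}{48}\right)}{892}\right) = 1191761 + \left(1 - \frac{\frac{1}{-15 + \frac{1}{48}} \left(-41 + 3 \cdot \frac{1}{48}\right)}{892}\right) = 1191761 + \left(1 - \frac{\frac{1}{- \frac{719}{48}} \left(-41 + \frac{1}{16}\right)}{892}\right) = 1191761 + \left(1 - \frac{\left(- \frac{48}{719}\right) \left(- \frac{655}{16}\right)}{892}\right) = 1191761 + \left(1 - \frac{1965}{641348}\right) = 1191761 + \frac{639383}{641348} = \frac{764334173211}{641348}$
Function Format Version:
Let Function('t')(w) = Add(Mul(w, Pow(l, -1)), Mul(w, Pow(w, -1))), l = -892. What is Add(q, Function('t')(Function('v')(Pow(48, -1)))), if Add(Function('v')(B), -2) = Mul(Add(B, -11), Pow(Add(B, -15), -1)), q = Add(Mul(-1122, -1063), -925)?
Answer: Rational(764334173211, 641348) ≈ 1.1918e+6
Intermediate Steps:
q = 1191761 (q = Add(1192686, -925) = 1191761)
Function('v')(B) = Add(2, Mul(Pow(Add(-15, B), -1), Add(-11, B))) (Function('v')(B) = Add(2, Mul(Add(B, -11), Pow(Add(B, -15), -1))) = Add(2, Mul(Add(-11, B), Pow(Add(-15, B), -1))) = Add(2, Mul(Pow(Add(-15, B), -1), Add(-11, B))))
Function('t')(w) = Add(1, Mul(Rational(-1, 892), w)) (Function('t')(w) = Add(Mul(w, Pow(-892, -1)), Mul(w, Pow(w, -1))) = Add(Mul(w, Rational(-1, 892)), 1) = Add(Mul(Rational(-1, 892), w), 1) = Add(1, Mul(Rational(-1, 892), w)))
Add(q, Function('t')(Function('v')(Pow(48, -1)))) = Add(1191761, Add(1, Mul(Rational(-1, 892), Mul(Pow(Add(-15, Pow(48, -1)), -1), Add(-41, Mul(3, Pow(48, -1))))))) = Add(1191761, Add(1, Mul(Rational(-1, 892), Mul(Pow(Add(-15, Rational(1, 48)), -1), Add(-41, Mul(3, Rational(1, 48))))))) = Add(1191761, Add(1, Mul(Rational(-1, 892), Mul(Pow(Rational(-719, 48), -1), Add(-41, Rational(1, 16)))))) = Add(1191761, Add(1, Mul(Rational(-1, 892), Mul(Rational(-48, 719), Rational(-655, 16))))) = Add(1191761, Add(1, Mul(Rational(-1, 892), Rational(1965, 719)))) = Add(1191761, Add(1, Rational(-1965, 641348))) = Add(1191761, Rational(639383, 641348)) = Rational(764334173211, 641348)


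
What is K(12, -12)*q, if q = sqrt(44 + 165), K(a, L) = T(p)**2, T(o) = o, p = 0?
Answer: 0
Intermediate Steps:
K(a, L) = 0 (K(a, L) = 0**2 = 0)
q = sqrt(209) ≈ 14.457
K(12, -12)*q = 0*sqrt(209) = 0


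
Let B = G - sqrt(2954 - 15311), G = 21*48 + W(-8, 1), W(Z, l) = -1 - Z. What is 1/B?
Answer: 1015/1042582 + 3*I*sqrt(1373)/1042582 ≈ 0.00097354 + 0.00010662*I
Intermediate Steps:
G = 1015 (G = 21*48 + (-1 - 1*(-8)) = 1008 + (-1 + 8) = 1008 + 7 = 1015)
B = 1015 - 3*I*sqrt(1373) (B = 1015 - sqrt(2954 - 15311) = 1015 - sqrt(-12357) = 1015 - 3*I*sqrt(1373) ≈ 1015.0 - 111.16*I)
1/B = 1/(1015 - 3*I*sqrt(1373))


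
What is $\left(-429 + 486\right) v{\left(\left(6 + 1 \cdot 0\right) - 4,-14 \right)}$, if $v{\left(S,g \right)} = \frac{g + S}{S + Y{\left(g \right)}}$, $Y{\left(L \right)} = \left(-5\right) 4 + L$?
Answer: $\frac{171}{8} \approx 21.375$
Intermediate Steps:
$Y{\left(L \right)} = -20 + L$
$v{\left(S,g \right)} = \frac{S + g}{-20 + S + g}$ ($v{\left(S,g \right)} = \frac{g + S}{S + \left(-20 + g\right)} = \frac{S + g}{-20 + S + g}$)
$\left(-429 + 486\right) v{\left(\left(6 + 1 \cdot 0\right) - 4,-14 \right)} = \left(-429 + 486\right) \frac{\left(\left(6 + 1 \cdot 0\right) - 4\right) - 14}{-20 + \left(\left(6 + 1 \cdot 0\right) - 4\right) - 14} = 57 \frac{\left(\left(6 + 0\right) - 4\right) - 14}{-20 + \left(\left(6 + 0\right) - 4\right) - 14} = 57 \frac{\left(6 - 4\right) - 14}{-20 + \left(6 - 4\right) - 14} = 57 \frac{2 - 14}{-20 + 2 - 14} = 57 \frac{1}{-32} \left(-12\right) = 57 \left(\left(- \frac{1}{32}\right) \left(-12\right)\right) = 57 \cdot \frac{3}{8} = \frac{171}{8}$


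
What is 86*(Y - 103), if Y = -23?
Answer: -10836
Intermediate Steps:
86*(Y - 103) = 86*(-23 - 103) = 86*(-126) = -10836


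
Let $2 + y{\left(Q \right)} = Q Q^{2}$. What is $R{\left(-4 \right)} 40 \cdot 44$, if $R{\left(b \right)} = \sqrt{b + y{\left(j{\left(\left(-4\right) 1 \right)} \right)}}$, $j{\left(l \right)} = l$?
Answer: $1760 i \sqrt{70} \approx 14725.0 i$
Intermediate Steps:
$y{\left(Q \right)} = -2 + Q^{3}$ ($y{\left(Q \right)} = -2 + Q Q^{2} = -2 + Q^{3}$)
$R{\left(b \right)} = \sqrt{-66 + b}$ ($R{\left(b \right)} = \sqrt{b + \left(-2 + \left(\left(-4\right) 1\right)^{3}\right)} = \sqrt{b + \left(-2 + \left(-4\right)^{3}\right)} = \sqrt{b - 66} = \sqrt{-66 + b}$)
$R{\left(-4 \right)} 40 \cdot 44 = \sqrt{-66 - 4} \cdot 40 \cdot 44 = \sqrt{-70} \cdot 40 \cdot 44 = i \sqrt{70} \cdot 40 \cdot 44 = 40 i \sqrt{70} \cdot 44 = 1760 i \sqrt{70}$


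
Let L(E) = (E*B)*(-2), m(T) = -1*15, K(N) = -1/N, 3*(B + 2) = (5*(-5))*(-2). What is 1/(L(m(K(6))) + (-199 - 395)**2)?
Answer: 1/353276 ≈ 2.8306e-6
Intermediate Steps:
B = 44/3 (B = -2 + ((5*(-5))*(-2))/3 = -2 + (-25*(-2))/3 = -2 + (1/3)*50 = -2 + 50/3 = 44/3 ≈ 14.667)
m(T) = -15
L(E) = -88*E/3 (L(E) = (E*(44/3))*(-2) = (44*E/3)*(-2) = -88*E/3)
1/(L(m(K(6))) + (-199 - 395)**2) = 1/(-88/3*(-15) + (-199 - 395)**2) = 1/(440 + (-594)**2) = 1/(440 + 352836) = 1/353276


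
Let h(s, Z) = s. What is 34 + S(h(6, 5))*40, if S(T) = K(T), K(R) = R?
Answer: 274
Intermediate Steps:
S(T) = T
34 + S(h(6, 5))*40 = 34 + 6*40 = 34 + 240 = 274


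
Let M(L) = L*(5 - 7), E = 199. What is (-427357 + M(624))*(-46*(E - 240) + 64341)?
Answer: -28385223335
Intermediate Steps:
M(L) = -2*L (M(L) = L*(-2) = -2*L)
(-427357 + M(624))*(-46*(E - 240) + 64341) = (-427357 - 2*624)*(-46*(199 - 240) + 64341) = (-427357 - 1248)*(-46*(-41) + 64341) = -428605*(1886 + 64341) = -428605*66227 = -28385223335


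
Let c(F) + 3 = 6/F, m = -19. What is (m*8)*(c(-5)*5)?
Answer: 3192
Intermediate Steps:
c(F) = -3 + 6/F
(m*8)*(c(-5)*5) = (-19*8)*((-3 + 6/(-5))*5) = -152*(-3 + 6*(-⅕))*5 = -152*(-3 - 6/5)*5 = -(-3192)*5/5 = -152*(-21) = 3192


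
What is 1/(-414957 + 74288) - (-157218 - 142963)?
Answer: 102262361088/340669 ≈ 3.0018e+5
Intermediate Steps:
1/(-414957 + 74288) - (-157218 - 142963) = 1/(-340669) - 1*(-300181) = -1/340669 + 300181 = 102262361088/340669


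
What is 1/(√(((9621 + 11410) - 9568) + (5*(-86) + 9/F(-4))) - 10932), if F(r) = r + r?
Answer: -87456/955980737 - 2*√176510/955980737 ≈ -9.2362e-5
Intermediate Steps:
F(r) = 2*r
1/(√(((9621 + 11410) - 9568) + (5*(-86) + 9/F(-4))) - 10932) = 1/(√(((9621 + 11410) - 9568) + (5*(-86) + 9/((2*(-4))))) - 10932) = 1/(√((21031 - 9568) + (-430 + 9/(-8))) - 10932) = 1/(√(11463 + (-430 + 9*(-⅛))) - 10932) = 1/(√(11463 + (-430 - 9/8)) - 10932) = 1/(√(11463 - 3449/8) - 10932) = 1/(√(88255/8) - 10932) = 1/(√176510/4 - 10932) = 1/(-10932 + √176510/4)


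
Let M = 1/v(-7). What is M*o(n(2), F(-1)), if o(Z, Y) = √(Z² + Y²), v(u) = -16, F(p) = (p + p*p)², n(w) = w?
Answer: -⅛ ≈ -0.12500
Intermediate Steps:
F(p) = (p + p²)²
o(Z, Y) = √(Y² + Z²)
M = -1/16 (M = 1/(-16) = -1/16 ≈ -0.062500)
M*o(n(2), F(-1)) = -√(((-1)²*(1 - 1)²)² + 2²)/16 = -√((1*0²)² + 4)/16 = -√((1*0)² + 4)/16 = -√(0² + 4)/16 = -√(0 + 4)/16 = -√4/16 = -1/16*2 = -⅛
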